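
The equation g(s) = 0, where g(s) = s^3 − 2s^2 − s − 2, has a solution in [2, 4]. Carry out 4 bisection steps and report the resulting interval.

midpoint 3: g = 4 > 0 → [2, 3]
midpoint 2.5: g = -1.375 < 0 → [2.5, 3]
midpoint 2.75: g = 0.921875 > 0 → [2.5, 2.75]
midpoint 2.625: g = -0.3184 < 0 → [2.625, 2.75]

[2.625, 2.75]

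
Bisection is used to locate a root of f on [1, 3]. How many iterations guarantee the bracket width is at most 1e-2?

Width after n steps is 2/2^n. Need 2^n ≥ 2/1e-2 = 200.
2^7 = 128 < 200 ≤ 2^8 = 256, so n = 8.

8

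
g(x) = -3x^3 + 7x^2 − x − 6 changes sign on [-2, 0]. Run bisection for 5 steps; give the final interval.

midpoint -1: g = 5 > 0 → [-1, 0]
midpoint -0.5: g = -3.375 < 0 → [-1, -0.5]
midpoint -0.75: g = -0.046875 < 0 → [-1, -0.75]
midpoint -0.875: g = 2.2441 > 0 → [-0.875, -0.75]
midpoint -0.8125: g = 1.0427 > 0 → [-0.8125, -0.75]

[-0.8125, -0.75]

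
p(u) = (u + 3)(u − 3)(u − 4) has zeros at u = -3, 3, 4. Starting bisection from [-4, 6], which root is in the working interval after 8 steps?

midpoint 1: p = 24 > 0 → [-4, 1]
midpoint -1.5: p = 37.125 > 0 → [-4, -1.5]
midpoint -2.75: p = 9.703125 > 0 → [-4, -2.75]
midpoint -3.375: p = -17.6309 < 0 → [-3.375, -2.75]
midpoint -3.0625: p = -2.676 < 0 → [-3.0625, -2.75]
midpoint -2.90625: p = 3.8241 > 0 → [-3.0625, -2.90625]
midpoint -2.984375: p = 0.6531 > 0 → [-3.0625, -2.984375]
midpoint -3.0234375: p = -0.9915 < 0 → [-3.0234375, -2.984375]

-3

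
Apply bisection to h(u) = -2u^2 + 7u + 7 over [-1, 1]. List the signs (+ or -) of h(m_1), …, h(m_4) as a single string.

+++-

u = 0 gives h = 7, positive; keep [-1, 0]
u = -0.5 gives h = 3, positive; keep [-1, -0.5]
u = -0.75 gives h = 0.625, positive; keep [-1, -0.75]
u = -0.875 gives h = -0.6562, negative; keep [-0.875, -0.75]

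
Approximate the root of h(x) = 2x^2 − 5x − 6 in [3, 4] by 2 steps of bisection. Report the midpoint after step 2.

midpoint 3.5: h = 1 > 0 → [3, 3.5]
midpoint 3.25: h = -1.125 < 0 → [3.25, 3.5]

3.25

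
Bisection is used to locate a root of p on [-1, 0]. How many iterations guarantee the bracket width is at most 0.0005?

Width after n steps is 1/2^n. Need 2^n ≥ 1/0.0005 = 2000.
2^10 = 1024 < 2000 ≤ 2^11 = 2048, so n = 11.

11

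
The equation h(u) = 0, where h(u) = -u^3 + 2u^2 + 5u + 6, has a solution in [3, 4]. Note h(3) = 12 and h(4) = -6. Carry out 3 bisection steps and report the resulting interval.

[3.75, 3.875]

midpoint 3.5: h = 5.125 > 0 → [3.5, 4]
midpoint 3.75: h = 0.140625 > 0 → [3.75, 4]
midpoint 3.875: h = -2.779297 < 0 → [3.75, 3.875]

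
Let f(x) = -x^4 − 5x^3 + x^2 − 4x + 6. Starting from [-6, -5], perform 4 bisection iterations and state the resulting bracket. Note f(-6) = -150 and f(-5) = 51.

x = -5.5 gives f = -24.9375, negative; keep [-5.5, -5]
x = -5.25 gives f = 18.386719, positive; keep [-5.5, -5.25]
x = -5.375 gives f = -1.842041, negative; keep [-5.375, -5.25]
x = -5.3125 gives f = 8.6186, positive; keep [-5.375, -5.3125]

[-5.375, -5.3125]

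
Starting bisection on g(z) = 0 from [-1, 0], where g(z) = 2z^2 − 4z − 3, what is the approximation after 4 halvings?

-0.5625

z = -0.5 gives g = -0.5, negative; keep [-1, -0.5]
z = -0.75 gives g = 1.125, positive; keep [-0.75, -0.5]
z = -0.625 gives g = 0.28125, positive; keep [-0.625, -0.5]
z = -0.5625 gives g = -0.1172, negative; keep [-0.625, -0.5625]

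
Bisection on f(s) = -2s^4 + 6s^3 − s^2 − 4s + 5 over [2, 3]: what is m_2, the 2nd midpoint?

s = 2.5 gives f = 4.375, positive; keep [2.5, 3]
s = 2.75 gives f = -3.164062, negative; keep [2.5, 2.75]

2.75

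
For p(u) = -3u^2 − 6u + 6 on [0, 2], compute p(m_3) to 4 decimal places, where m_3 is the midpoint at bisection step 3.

m = 1, p(m) = -3 (−); new bracket [0, 1]
m = 0.5, p(m) = 2.25 (+); new bracket [0.5, 1]
m = 0.75, p(m) = -0.1875 (−); new bracket [0.5, 0.75]

-0.1875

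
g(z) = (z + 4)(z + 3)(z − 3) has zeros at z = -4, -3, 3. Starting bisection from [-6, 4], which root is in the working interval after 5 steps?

z = -1 gives g = -24, negative; keep [-1, 4]
z = 1.5 gives g = -37.125, negative; keep [1.5, 4]
z = 2.75 gives g = -9.703125, negative; keep [2.75, 4]
z = 3.375 gives g = 17.6309, positive; keep [2.75, 3.375]
z = 3.0625 gives g = 2.676, positive; keep [2.75, 3.0625]

3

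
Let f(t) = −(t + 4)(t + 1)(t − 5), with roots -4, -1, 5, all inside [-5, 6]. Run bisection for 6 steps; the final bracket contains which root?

m = 0.5, f(m) = 30.375 (+); new bracket [0.5, 6]
m = 3.25, f(m) = 53.921875 (+); new bracket [3.25, 6]
m = 4.625, f(m) = 18.193359 (+); new bracket [4.625, 6]
m = 5.3125, f(m) = -18.3704 (−); new bracket [4.625, 5.3125]
m = 4.96875, f(m) = 1.6729 (+); new bracket [4.96875, 5.3125]
m = 5.140625, f(m) = -7.8932 (−); new bracket [4.96875, 5.140625]

5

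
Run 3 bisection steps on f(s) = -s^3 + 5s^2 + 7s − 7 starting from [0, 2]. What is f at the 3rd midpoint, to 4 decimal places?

0.6406

midpoint 1: f = 4 > 0 → [0, 1]
midpoint 0.5: f = -2.375 < 0 → [0.5, 1]
midpoint 0.75: f = 0.640625 > 0 → [0.5, 0.75]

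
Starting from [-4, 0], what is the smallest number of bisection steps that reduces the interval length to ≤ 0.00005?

Width after n steps is 4/2^n. Need 2^n ≥ 4/0.00005 = 80000.
2^16 = 65536 < 80000 ≤ 2^17 = 131072, so n = 17.

17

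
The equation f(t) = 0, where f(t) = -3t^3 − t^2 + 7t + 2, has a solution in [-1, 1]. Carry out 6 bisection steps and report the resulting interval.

midpoint 0: f = 2 > 0 → [-1, 0]
midpoint -0.5: f = -1.375 < 0 → [-0.5, 0]
midpoint -0.25: f = 0.234375 > 0 → [-0.5, -0.25]
midpoint -0.375: f = -0.6074 < 0 → [-0.375, -0.25]
midpoint -0.3125: f = -0.1936 < 0 → [-0.3125, -0.25]
midpoint -0.28125: f = 0.0189 > 0 → [-0.3125, -0.28125]

[-0.3125, -0.28125]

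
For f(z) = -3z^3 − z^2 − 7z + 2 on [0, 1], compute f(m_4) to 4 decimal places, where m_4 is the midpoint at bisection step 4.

-0.3767

f(0.5) = -2.125 < 0, so the root lies in [0, 0.5]
f(0.25) = 0.140625 > 0, so the root lies in [0.25, 0.5]
f(0.375) = -0.923828 < 0, so the root lies in [0.25, 0.375]
f(0.3125) = -0.3767 < 0, so the root lies in [0.25, 0.3125]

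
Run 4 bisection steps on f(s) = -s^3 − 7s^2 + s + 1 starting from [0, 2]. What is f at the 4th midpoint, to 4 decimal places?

s = 1 gives f = -6, negative; keep [0, 1]
s = 0.5 gives f = -0.375, negative; keep [0, 0.5]
s = 0.25 gives f = 0.796875, positive; keep [0.25, 0.5]
s = 0.375 gives f = 0.3379, positive; keep [0.375, 0.5]

0.3379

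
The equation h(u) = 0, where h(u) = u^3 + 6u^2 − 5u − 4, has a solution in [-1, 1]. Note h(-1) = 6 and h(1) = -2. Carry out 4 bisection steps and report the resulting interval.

[-0.625, -0.5]

midpoint 0: h = -4 < 0 → [-1, 0]
midpoint -0.5: h = -0.125 < 0 → [-1, -0.5]
midpoint -0.75: h = 2.703125 > 0 → [-0.75, -0.5]
midpoint -0.625: h = 1.2246 > 0 → [-0.625, -0.5]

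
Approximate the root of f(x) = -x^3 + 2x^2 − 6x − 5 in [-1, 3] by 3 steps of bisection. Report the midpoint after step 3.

-0.5

x = 1 gives f = -10, negative; keep [-1, 1]
x = 0 gives f = -5, negative; keep [-1, 0]
x = -0.5 gives f = -1.375, negative; keep [-1, -0.5]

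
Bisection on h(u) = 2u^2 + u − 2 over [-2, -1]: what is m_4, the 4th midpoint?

u = -1.5 gives h = 1, positive; keep [-1.5, -1]
u = -1.25 gives h = -0.125, negative; keep [-1.5, -1.25]
u = -1.375 gives h = 0.40625, positive; keep [-1.375, -1.25]
u = -1.3125 gives h = 0.1328, positive; keep [-1.3125, -1.25]

-1.3125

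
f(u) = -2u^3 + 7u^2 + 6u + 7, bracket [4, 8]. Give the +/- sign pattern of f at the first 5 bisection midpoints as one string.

---+-

m = 6, f(m) = -137 (−); new bracket [4, 6]
m = 5, f(m) = -38 (−); new bracket [4, 5]
m = 4.5, f(m) = -6.5 (−); new bracket [4, 4.5]
m = 4.25, f(m) = 5.4062 (+); new bracket [4.25, 4.5]
m = 4.375, f(m) = -0.2461 (−); new bracket [4.25, 4.375]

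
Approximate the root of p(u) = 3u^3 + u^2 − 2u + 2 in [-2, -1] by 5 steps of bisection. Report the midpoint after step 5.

-1.28125

p(-1.5) = -2.875 < 0, so the root lies in [-1.5, -1]
p(-1.25) = 0.203125 > 0, so the root lies in [-1.5, -1.25]
p(-1.375) = -1.158203 < 0, so the root lies in [-1.375, -1.25]
p(-1.3125) = -0.4353 < 0, so the root lies in [-1.3125, -1.25]
p(-1.28125) = -0.1058 < 0, so the root lies in [-1.28125, -1.25]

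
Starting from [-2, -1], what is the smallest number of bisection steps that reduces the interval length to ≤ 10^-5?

17

Width after n steps is 1/2^n. Need 2^n ≥ 1/10^-5 = 100000.
2^16 = 65536 < 100000 ≤ 2^17 = 131072, so n = 17.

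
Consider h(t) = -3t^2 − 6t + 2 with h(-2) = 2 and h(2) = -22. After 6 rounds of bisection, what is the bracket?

h(0) = 2 > 0, so the root lies in [0, 2]
h(1) = -7 < 0, so the root lies in [0, 1]
h(0.5) = -1.75 < 0, so the root lies in [0, 0.5]
h(0.25) = 0.3125 > 0, so the root lies in [0.25, 0.5]
h(0.375) = -0.6719 < 0, so the root lies in [0.25, 0.375]
h(0.3125) = -0.168 < 0, so the root lies in [0.25, 0.3125]

[0.25, 0.3125]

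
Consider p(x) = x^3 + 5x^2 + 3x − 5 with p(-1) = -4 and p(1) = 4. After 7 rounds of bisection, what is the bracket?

m = 0, p(m) = -5 (−); new bracket [0, 1]
m = 0.5, p(m) = -2.125 (−); new bracket [0.5, 1]
m = 0.75, p(m) = 0.484375 (+); new bracket [0.5, 0.75]
m = 0.625, p(m) = -0.9277 (−); new bracket [0.625, 0.75]
m = 0.6875, p(m) = -0.2493 (−); new bracket [0.6875, 0.75]
m = 0.71875, p(m) = 0.1106 (+); new bracket [0.6875, 0.71875]
m = 0.703125, p(m) = -0.0711 (−); new bracket [0.703125, 0.71875]

[0.703125, 0.71875]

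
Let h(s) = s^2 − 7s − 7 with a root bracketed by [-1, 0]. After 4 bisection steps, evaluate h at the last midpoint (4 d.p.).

0.4414

midpoint -0.5: h = -3.25 < 0 → [-1, -0.5]
midpoint -0.75: h = -1.1875 < 0 → [-1, -0.75]
midpoint -0.875: h = -0.109375 < 0 → [-1, -0.875]
midpoint -0.9375: h = 0.4414 > 0 → [-0.9375, -0.875]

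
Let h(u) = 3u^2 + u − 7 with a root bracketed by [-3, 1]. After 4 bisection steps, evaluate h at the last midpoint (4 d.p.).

h(-1) = -5 < 0, so the root lies in [-3, -1]
h(-2) = 3 > 0, so the root lies in [-2, -1]
h(-1.5) = -1.75 < 0, so the root lies in [-2, -1.5]
h(-1.75) = 0.4375 > 0, so the root lies in [-1.75, -1.5]

0.4375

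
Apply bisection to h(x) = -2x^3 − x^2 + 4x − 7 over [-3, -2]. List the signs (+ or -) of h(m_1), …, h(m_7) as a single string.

h(-2.5) = 8 > 0, so the root lies in [-2.5, -2]
h(-2.25) = 1.71875 > 0, so the root lies in [-2.25, -2]
h(-2.125) = -0.824219 < 0, so the root lies in [-2.25, -2.125]
h(-2.1875) = 0.3999 > 0, so the root lies in [-2.1875, -2.125]
h(-2.15625) = -0.2238 < 0, so the root lies in [-2.1875, -2.15625]
h(-2.171875) = 0.0851 > 0, so the root lies in [-2.171875, -2.15625]
h(-2.1640625) = -0.0701 < 0, so the root lies in [-2.171875, -2.1640625]

++-+-+-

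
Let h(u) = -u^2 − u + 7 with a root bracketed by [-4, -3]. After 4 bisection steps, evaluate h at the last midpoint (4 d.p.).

midpoint -3.5: h = -1.75 < 0 → [-3.5, -3]
midpoint -3.25: h = -0.3125 < 0 → [-3.25, -3]
midpoint -3.125: h = 0.359375 > 0 → [-3.25, -3.125]
midpoint -3.1875: h = 0.0273 > 0 → [-3.25, -3.1875]

0.0273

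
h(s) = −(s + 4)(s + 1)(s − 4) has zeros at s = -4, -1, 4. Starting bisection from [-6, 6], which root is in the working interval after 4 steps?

4

midpoint 0: h = 16 > 0 → [0, 6]
midpoint 3: h = 28 > 0 → [3, 6]
midpoint 4.5: h = -23.375 < 0 → [3, 4.5]
midpoint 3.75: h = 9.2031 > 0 → [3.75, 4.5]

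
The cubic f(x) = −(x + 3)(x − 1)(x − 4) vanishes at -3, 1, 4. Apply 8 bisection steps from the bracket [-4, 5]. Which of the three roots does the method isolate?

f(0.5) = -6.125 < 0, so the root lies in [-4, 0.5]
f(-1.75) = -19.765625 < 0, so the root lies in [-4, -1.75]
f(-2.875) = -3.330078 < 0, so the root lies in [-4, -2.875]
f(-3.4375) = 14.4392 > 0, so the root lies in [-3.4375, -2.875]
f(-3.15625) = 4.6474 > 0, so the root lies in [-3.15625, -2.875]
f(-3.015625) = 0.4402 > 0, so the root lies in [-3.015625, -2.875]
f(-2.9453125) = -1.4985 < 0, so the root lies in [-3.015625, -2.9453125]
f(-2.98046875) = -0.5427 < 0, so the root lies in [-3.015625, -2.98046875]

-3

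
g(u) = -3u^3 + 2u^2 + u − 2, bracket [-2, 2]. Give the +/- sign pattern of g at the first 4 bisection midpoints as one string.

u = 0 gives g = -2, negative; keep [-2, 0]
u = -1 gives g = 2, positive; keep [-1, 0]
u = -0.5 gives g = -1.625, negative; keep [-1, -0.5]
u = -0.75 gives g = -0.3594, negative; keep [-1, -0.75]

-+--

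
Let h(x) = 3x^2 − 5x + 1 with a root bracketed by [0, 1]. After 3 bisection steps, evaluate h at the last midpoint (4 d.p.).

h(0.5) = -0.75 < 0, so the root lies in [0, 0.5]
h(0.25) = -0.0625 < 0, so the root lies in [0, 0.25]
h(0.125) = 0.421875 > 0, so the root lies in [0.125, 0.25]

0.4219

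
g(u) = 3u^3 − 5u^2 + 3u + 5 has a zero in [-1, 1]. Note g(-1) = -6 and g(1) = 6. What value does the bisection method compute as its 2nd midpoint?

midpoint 0: g = 5 > 0 → [-1, 0]
midpoint -0.5: g = 1.875 > 0 → [-1, -0.5]

-0.5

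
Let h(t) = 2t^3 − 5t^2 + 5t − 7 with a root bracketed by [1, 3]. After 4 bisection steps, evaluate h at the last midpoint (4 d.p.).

0.2383

m = 2, h(m) = -1 (−); new bracket [2, 3]
m = 2.5, h(m) = 5.5 (+); new bracket [2, 2.5]
m = 2.25, h(m) = 1.71875 (+); new bracket [2, 2.25]
m = 2.125, h(m) = 0.2383 (+); new bracket [2, 2.125]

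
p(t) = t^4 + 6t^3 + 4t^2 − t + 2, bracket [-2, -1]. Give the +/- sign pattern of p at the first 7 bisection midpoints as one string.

-+---+-

p(-1.5) = -2.6875 < 0, so the root lies in [-1.5, -1]
p(-1.25) = 0.222656 > 0, so the root lies in [-1.5, -1.25]
p(-1.375) = -1.085693 < 0, so the root lies in [-1.375, -1.25]
p(-1.3125) = -0.3952 < 0, so the root lies in [-1.3125, -1.25]
p(-1.28125) = -0.0773 < 0, so the root lies in [-1.28125, -1.25]
p(-1.265625) = 0.0749 > 0, so the root lies in [-1.28125, -1.265625]
p(-1.2734375) = -0.0006 < 0, so the root lies in [-1.2734375, -1.265625]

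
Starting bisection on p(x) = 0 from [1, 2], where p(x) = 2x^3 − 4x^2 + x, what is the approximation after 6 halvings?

m = 1.5, p(m) = -0.75 (−); new bracket [1.5, 2]
m = 1.75, p(m) = 0.21875 (+); new bracket [1.5, 1.75]
m = 1.625, p(m) = -0.355469 (−); new bracket [1.625, 1.75]
m = 1.6875, p(m) = -0.0923 (−); new bracket [1.6875, 1.75]
m = 1.71875, p(m) = 0.0571 (+); new bracket [1.6875, 1.71875]
m = 1.703125, p(m) = -0.0191 (−); new bracket [1.703125, 1.71875]

1.703125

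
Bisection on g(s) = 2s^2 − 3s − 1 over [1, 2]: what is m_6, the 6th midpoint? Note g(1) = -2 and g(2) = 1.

g(1.5) = -1 < 0, so the root lies in [1.5, 2]
g(1.75) = -0.125 < 0, so the root lies in [1.75, 2]
g(1.875) = 0.40625 > 0, so the root lies in [1.75, 1.875]
g(1.8125) = 0.1328 > 0, so the root lies in [1.75, 1.8125]
g(1.78125) = 0.002 > 0, so the root lies in [1.75, 1.78125]
g(1.765625) = -0.062 < 0, so the root lies in [1.765625, 1.78125]

1.765625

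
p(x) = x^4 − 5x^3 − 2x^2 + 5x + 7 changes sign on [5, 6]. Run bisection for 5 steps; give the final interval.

[5.125, 5.15625]

x = 5.5 gives p = 57.1875, positive; keep [5, 5.5]
x = 5.25 gives p = 14.300781, positive; keep [5, 5.25]
x = 5.125 gives p = -3.079834, negative; keep [5.125, 5.25]
x = 5.1875 gives p = 5.2915, positive; keep [5.125, 5.1875]
x = 5.15625 gives p = 1.0275, positive; keep [5.125, 5.15625]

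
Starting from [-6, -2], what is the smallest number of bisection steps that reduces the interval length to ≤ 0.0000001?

Width after n steps is 4/2^n. Need 2^n ≥ 4/0.0000001 = 40000000.
2^25 = 33554432 < 40000000 ≤ 2^26 = 67108864, so n = 26.

26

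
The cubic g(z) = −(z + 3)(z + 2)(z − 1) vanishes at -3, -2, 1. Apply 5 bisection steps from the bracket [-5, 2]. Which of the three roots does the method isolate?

g(-1.5) = 1.875 > 0, so the root lies in [-1.5, 2]
g(0.25) = 5.484375 > 0, so the root lies in [0.25, 2]
g(1.125) = -1.611328 < 0, so the root lies in [0.25, 1.125]
g(0.6875) = 3.0969 > 0, so the root lies in [0.6875, 1.125]
g(0.90625) = 1.0643 > 0, so the root lies in [0.90625, 1.125]

1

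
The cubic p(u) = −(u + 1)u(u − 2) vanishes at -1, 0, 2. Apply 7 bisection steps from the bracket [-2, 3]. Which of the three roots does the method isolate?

p(0.5) = 1.125 > 0, so the root lies in [0.5, 3]
p(1.75) = 1.203125 > 0, so the root lies in [1.75, 3]
p(2.375) = -3.005859 < 0, so the root lies in [1.75, 2.375]
p(2.0625) = -0.3948 < 0, so the root lies in [1.75, 2.0625]
p(1.90625) = 0.5194 > 0, so the root lies in [1.90625, 2.0625]
p(1.984375) = 0.0925 > 0, so the root lies in [1.984375, 2.0625]
p(2.0234375) = -0.1434 < 0, so the root lies in [1.984375, 2.0234375]

2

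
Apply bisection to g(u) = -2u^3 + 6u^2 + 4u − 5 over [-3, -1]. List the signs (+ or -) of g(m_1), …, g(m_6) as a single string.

++++-+

m = -2, g(m) = 27 (+); new bracket [-2, -1]
m = -1.5, g(m) = 9.25 (+); new bracket [-1.5, -1]
m = -1.25, g(m) = 3.28125 (+); new bracket [-1.25, -1]
m = -1.125, g(m) = 0.9414 (+); new bracket [-1.125, -1]
m = -1.0625, g(m) = -0.0776 (−); new bracket [-1.125, -1.0625]
m = -1.09375, g(m) = 0.4196 (+); new bracket [-1.09375, -1.0625]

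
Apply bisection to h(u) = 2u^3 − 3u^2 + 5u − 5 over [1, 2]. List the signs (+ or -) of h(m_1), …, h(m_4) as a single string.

++-+

u = 1.5 gives h = 2.5, positive; keep [1, 1.5]
u = 1.25 gives h = 0.46875, positive; keep [1, 1.25]
u = 1.125 gives h = -0.324219, negative; keep [1.125, 1.25]
u = 1.1875 gives h = 0.0562, positive; keep [1.125, 1.1875]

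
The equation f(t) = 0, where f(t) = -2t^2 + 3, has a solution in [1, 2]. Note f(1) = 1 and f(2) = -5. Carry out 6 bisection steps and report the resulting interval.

[1.21875, 1.234375]

midpoint 1.5: f = -1.5 < 0 → [1, 1.5]
midpoint 1.25: f = -0.125 < 0 → [1, 1.25]
midpoint 1.125: f = 0.46875 > 0 → [1.125, 1.25]
midpoint 1.1875: f = 0.1797 > 0 → [1.1875, 1.25]
midpoint 1.21875: f = 0.0293 > 0 → [1.21875, 1.25]
midpoint 1.234375: f = -0.0474 < 0 → [1.21875, 1.234375]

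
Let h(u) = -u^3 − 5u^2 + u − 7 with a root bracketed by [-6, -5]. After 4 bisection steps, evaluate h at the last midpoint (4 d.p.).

h(-5.5) = 2.625 > 0, so the root lies in [-5.5, -5]
h(-5.25) = -5.359375 < 0, so the root lies in [-5.5, -5.25]
h(-5.375) = -1.541016 < 0, so the root lies in [-5.5, -5.375]
h(-5.4375) = 0.4978 > 0, so the root lies in [-5.4375, -5.375]

0.4978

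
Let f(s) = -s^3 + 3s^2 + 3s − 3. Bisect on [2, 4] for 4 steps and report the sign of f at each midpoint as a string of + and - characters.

m = 3, f(m) = 6 (+); new bracket [3, 4]
m = 3.5, f(m) = 1.375 (+); new bracket [3.5, 4]
m = 3.75, f(m) = -2.296875 (−); new bracket [3.5, 3.75]
m = 3.625, f(m) = -0.3379 (−); new bracket [3.5, 3.625]

++--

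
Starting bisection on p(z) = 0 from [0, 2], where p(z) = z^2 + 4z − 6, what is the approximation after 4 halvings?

1.125

midpoint 1: p = -1 < 0 → [1, 2]
midpoint 1.5: p = 2.25 > 0 → [1, 1.5]
midpoint 1.25: p = 0.5625 > 0 → [1, 1.25]
midpoint 1.125: p = -0.2344 < 0 → [1.125, 1.25]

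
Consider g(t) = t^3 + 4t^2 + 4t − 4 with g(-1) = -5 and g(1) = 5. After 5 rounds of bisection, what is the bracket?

midpoint 0: g = -4 < 0 → [0, 1]
midpoint 0.5: g = -0.875 < 0 → [0.5, 1]
midpoint 0.75: g = 1.671875 > 0 → [0.5, 0.75]
midpoint 0.625: g = 0.3066 > 0 → [0.5, 0.625]
midpoint 0.5625: g = -0.3064 < 0 → [0.5625, 0.625]

[0.5625, 0.625]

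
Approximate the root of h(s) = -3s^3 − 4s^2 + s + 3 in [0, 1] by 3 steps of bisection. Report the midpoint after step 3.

h(0.5) = 2.125 > 0, so the root lies in [0.5, 1]
h(0.75) = 0.234375 > 0, so the root lies in [0.75, 1]
h(0.875) = -1.197266 < 0, so the root lies in [0.75, 0.875]

0.875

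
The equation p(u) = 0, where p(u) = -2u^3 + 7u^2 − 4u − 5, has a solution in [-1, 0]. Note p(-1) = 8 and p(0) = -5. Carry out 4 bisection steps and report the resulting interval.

u = -0.5 gives p = -1, negative; keep [-1, -0.5]
u = -0.75 gives p = 2.78125, positive; keep [-0.75, -0.5]
u = -0.625 gives p = 0.722656, positive; keep [-0.625, -0.5]
u = -0.5625 gives p = -0.1792, negative; keep [-0.625, -0.5625]

[-0.625, -0.5625]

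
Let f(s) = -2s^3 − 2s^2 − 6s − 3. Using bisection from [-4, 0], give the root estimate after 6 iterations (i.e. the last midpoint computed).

-0.5625

midpoint -2: f = 17 > 0 → [-2, 0]
midpoint -1: f = 3 > 0 → [-1, 0]
midpoint -0.5: f = -0.25 < 0 → [-1, -0.5]
midpoint -0.75: f = 1.2188 > 0 → [-0.75, -0.5]
midpoint -0.625: f = 0.457 > 0 → [-0.625, -0.5]
midpoint -0.5625: f = 0.0981 > 0 → [-0.5625, -0.5]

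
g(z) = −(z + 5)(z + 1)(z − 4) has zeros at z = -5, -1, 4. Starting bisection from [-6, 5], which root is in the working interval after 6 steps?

4

m = -0.5, g(m) = 10.125 (+); new bracket [-0.5, 5]
m = 2.25, g(m) = 41.234375 (+); new bracket [2.25, 5]
m = 3.625, g(m) = 14.958984 (+); new bracket [3.625, 5]
m = 4.3125, g(m) = -15.4602 (−); new bracket [3.625, 4.3125]
m = 3.96875, g(m) = 1.3926 (+); new bracket [3.96875, 4.3125]
m = 4.140625, g(m) = -6.6078 (−); new bracket [3.96875, 4.140625]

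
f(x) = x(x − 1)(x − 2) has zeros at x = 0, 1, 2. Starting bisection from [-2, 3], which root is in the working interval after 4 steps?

0

midpoint 0.5: f = 0.375 > 0 → [-2, 0.5]
midpoint -0.75: f = -3.609375 < 0 → [-0.75, 0.5]
midpoint -0.125: f = -0.298828 < 0 → [-0.125, 0.5]
midpoint 0.1875: f = 0.2761 > 0 → [-0.125, 0.1875]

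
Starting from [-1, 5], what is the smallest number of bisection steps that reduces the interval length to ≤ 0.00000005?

Width after n steps is 6/2^n. Need 2^n ≥ 6/0.00000005 = 120000000.
2^26 = 67108864 < 120000000 ≤ 2^27 = 134217728, so n = 27.

27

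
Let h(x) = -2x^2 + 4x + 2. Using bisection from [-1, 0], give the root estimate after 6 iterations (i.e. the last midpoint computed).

-0.421875

x = -0.5 gives h = -0.5, negative; keep [-0.5, 0]
x = -0.25 gives h = 0.875, positive; keep [-0.5, -0.25]
x = -0.375 gives h = 0.21875, positive; keep [-0.5, -0.375]
x = -0.4375 gives h = -0.1328, negative; keep [-0.4375, -0.375]
x = -0.40625 gives h = 0.0449, positive; keep [-0.4375, -0.40625]
x = -0.421875 gives h = -0.0435, negative; keep [-0.421875, -0.40625]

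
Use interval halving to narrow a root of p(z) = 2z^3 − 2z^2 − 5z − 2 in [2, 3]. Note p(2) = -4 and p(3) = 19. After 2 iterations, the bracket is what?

z = 2.5 gives p = 4.25, positive; keep [2, 2.5]
z = 2.25 gives p = -0.59375, negative; keep [2.25, 2.5]

[2.25, 2.5]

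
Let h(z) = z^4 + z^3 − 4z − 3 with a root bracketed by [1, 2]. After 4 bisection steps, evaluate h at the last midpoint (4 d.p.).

0.5252

z = 1.5 gives h = -0.5625, negative; keep [1.5, 2]
z = 1.75 gives h = 4.738281, positive; keep [1.5, 1.75]
z = 1.625 gives h = 1.763916, positive; keep [1.5, 1.625]
z = 1.5625 gives h = 0.5252, positive; keep [1.5, 1.5625]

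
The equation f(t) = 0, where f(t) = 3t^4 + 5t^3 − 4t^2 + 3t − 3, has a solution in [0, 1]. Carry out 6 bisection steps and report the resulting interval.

f(0.5) = -1.6875 < 0, so the root lies in [0.5, 1]
f(0.75) = 0.058594 > 0, so the root lies in [0.5, 0.75]
f(0.625) = -1.009033 < 0, so the root lies in [0.625, 0.75]
f(0.6875) = -0.5332 < 0, so the root lies in [0.6875, 0.75]
f(0.71875) = -0.253 < 0, so the root lies in [0.71875, 0.75]
f(0.734375) = -0.1013 < 0, so the root lies in [0.734375, 0.75]

[0.734375, 0.75]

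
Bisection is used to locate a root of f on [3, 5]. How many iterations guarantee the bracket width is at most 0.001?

Width after n steps is 2/2^n. Need 2^n ≥ 2/0.001 = 2000.
2^10 = 1024 < 2000 ≤ 2^11 = 2048, so n = 11.

11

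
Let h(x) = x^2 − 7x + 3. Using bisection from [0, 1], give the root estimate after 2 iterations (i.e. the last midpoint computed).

m = 0.5, h(m) = -0.25 (−); new bracket [0, 0.5]
m = 0.25, h(m) = 1.3125 (+); new bracket [0.25, 0.5]

0.25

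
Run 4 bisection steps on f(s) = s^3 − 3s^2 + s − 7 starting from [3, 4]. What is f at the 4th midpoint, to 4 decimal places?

-0.2585

m = 3.5, f(m) = 2.625 (+); new bracket [3, 3.5]
m = 3.25, f(m) = -1.109375 (−); new bracket [3.25, 3.5]
m = 3.375, f(m) = 0.646484 (+); new bracket [3.25, 3.375]
m = 3.3125, f(m) = -0.2585 (−); new bracket [3.3125, 3.375]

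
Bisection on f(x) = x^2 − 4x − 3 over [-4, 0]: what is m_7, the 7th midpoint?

f(-2) = 9 > 0, so the root lies in [-2, 0]
f(-1) = 2 > 0, so the root lies in [-1, 0]
f(-0.5) = -0.75 < 0, so the root lies in [-1, -0.5]
f(-0.75) = 0.5625 > 0, so the root lies in [-0.75, -0.5]
f(-0.625) = -0.1094 < 0, so the root lies in [-0.75, -0.625]
f(-0.6875) = 0.2227 > 0, so the root lies in [-0.6875, -0.625]
f(-0.65625) = 0.0557 > 0, so the root lies in [-0.65625, -0.625]

-0.65625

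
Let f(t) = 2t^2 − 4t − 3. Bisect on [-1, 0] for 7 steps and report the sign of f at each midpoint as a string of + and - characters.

-++-+-+

f(-0.5) = -0.5 < 0, so the root lies in [-1, -0.5]
f(-0.75) = 1.125 > 0, so the root lies in [-0.75, -0.5]
f(-0.625) = 0.28125 > 0, so the root lies in [-0.625, -0.5]
f(-0.5625) = -0.1172 < 0, so the root lies in [-0.625, -0.5625]
f(-0.59375) = 0.0801 > 0, so the root lies in [-0.59375, -0.5625]
f(-0.578125) = -0.019 < 0, so the root lies in [-0.59375, -0.578125]
f(-0.5859375) = 0.0304 > 0, so the root lies in [-0.5859375, -0.578125]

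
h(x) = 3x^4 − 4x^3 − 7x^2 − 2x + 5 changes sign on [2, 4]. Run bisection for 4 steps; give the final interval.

[2.25, 2.375]

h(3) = 71 > 0, so the root lies in [2, 3]
h(2.5) = 10.9375 > 0, so the root lies in [2, 2.5]
h(2.25) = -3.613281 < 0, so the root lies in [2.25, 2.5]
h(2.375) = 2.6296 > 0, so the root lies in [2.25, 2.375]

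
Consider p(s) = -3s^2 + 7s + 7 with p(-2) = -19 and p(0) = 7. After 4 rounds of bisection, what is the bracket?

[-0.875, -0.75]

m = -1, p(m) = -3 (−); new bracket [-1, 0]
m = -0.5, p(m) = 2.75 (+); new bracket [-1, -0.5]
m = -0.75, p(m) = 0.0625 (+); new bracket [-1, -0.75]
m = -0.875, p(m) = -1.4219 (−); new bracket [-0.875, -0.75]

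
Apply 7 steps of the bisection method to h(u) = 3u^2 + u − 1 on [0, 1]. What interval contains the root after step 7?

[0.4296875, 0.4375]

h(0.5) = 0.25 > 0, so the root lies in [0, 0.5]
h(0.25) = -0.5625 < 0, so the root lies in [0.25, 0.5]
h(0.375) = -0.203125 < 0, so the root lies in [0.375, 0.5]
h(0.4375) = 0.0117 > 0, so the root lies in [0.375, 0.4375]
h(0.40625) = -0.0986 < 0, so the root lies in [0.40625, 0.4375]
h(0.421875) = -0.0442 < 0, so the root lies in [0.421875, 0.4375]
h(0.4296875) = -0.0164 < 0, so the root lies in [0.4296875, 0.4375]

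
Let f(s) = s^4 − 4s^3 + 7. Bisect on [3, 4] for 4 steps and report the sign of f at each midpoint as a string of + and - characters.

---+

midpoint 3.5: f = -14.4375 < 0 → [3.5, 4]
midpoint 3.75: f = -6.183594 < 0 → [3.75, 4]
midpoint 3.875: f = -0.273193 < 0 → [3.875, 4]
midpoint 3.9375: f = 3.1846 > 0 → [3.875, 3.9375]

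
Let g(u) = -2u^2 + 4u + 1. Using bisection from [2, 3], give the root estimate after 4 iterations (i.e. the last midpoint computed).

2.1875

midpoint 2.5: g = -1.5 < 0 → [2, 2.5]
midpoint 2.25: g = -0.125 < 0 → [2, 2.25]
midpoint 2.125: g = 0.46875 > 0 → [2.125, 2.25]
midpoint 2.1875: g = 0.1797 > 0 → [2.1875, 2.25]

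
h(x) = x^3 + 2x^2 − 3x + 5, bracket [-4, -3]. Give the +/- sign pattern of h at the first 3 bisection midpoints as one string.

m = -3.5, h(m) = -2.875 (−); new bracket [-3.5, -3]
m = -3.25, h(m) = 1.546875 (+); new bracket [-3.5, -3.25]
m = -3.375, h(m) = -0.537109 (−); new bracket [-3.375, -3.25]

-+-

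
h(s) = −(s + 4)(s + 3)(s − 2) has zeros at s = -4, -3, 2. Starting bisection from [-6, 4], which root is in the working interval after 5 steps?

midpoint -1: h = 18 > 0 → [-1, 4]
midpoint 1.5: h = 12.375 > 0 → [1.5, 4]
midpoint 2.75: h = -29.109375 < 0 → [1.5, 2.75]
midpoint 2.125: h = -3.9238 < 0 → [1.5, 2.125]
midpoint 1.8125: h = 5.2449 > 0 → [1.8125, 2.125]

2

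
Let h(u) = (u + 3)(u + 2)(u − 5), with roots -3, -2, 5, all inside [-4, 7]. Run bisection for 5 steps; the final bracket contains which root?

u = 1.5 gives h = -55.125, negative; keep [1.5, 7]
u = 4.25 gives h = -33.984375, negative; keep [4.25, 7]
u = 5.625 gives h = 41.103516, positive; keep [4.25, 5.625]
u = 4.9375 gives h = -3.4417, negative; keep [4.9375, 5.625]
u = 5.28125 gives h = 16.9588, positive; keep [4.9375, 5.28125]

5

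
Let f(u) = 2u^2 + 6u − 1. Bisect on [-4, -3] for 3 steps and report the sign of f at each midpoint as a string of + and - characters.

++-

midpoint -3.5: f = 2.5 > 0 → [-3.5, -3]
midpoint -3.25: f = 0.625 > 0 → [-3.25, -3]
midpoint -3.125: f = -0.21875 < 0 → [-3.25, -3.125]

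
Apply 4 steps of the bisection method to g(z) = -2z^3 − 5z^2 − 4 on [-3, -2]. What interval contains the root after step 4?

[-2.8125, -2.75]

g(-2.5) = -4 < 0, so the root lies in [-3, -2.5]
g(-2.75) = -0.21875 < 0, so the root lies in [-3, -2.75]
g(-2.875) = 2.199219 > 0, so the root lies in [-2.875, -2.75]
g(-2.8125) = 0.9438 > 0, so the root lies in [-2.8125, -2.75]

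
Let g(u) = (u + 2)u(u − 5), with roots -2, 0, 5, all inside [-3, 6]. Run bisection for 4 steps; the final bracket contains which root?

5

u = 1.5 gives g = -18.375, negative; keep [1.5, 6]
u = 3.75 gives g = -26.953125, negative; keep [3.75, 6]
u = 4.875 gives g = -4.189453, negative; keep [4.875, 6]
u = 5.4375 gives g = 17.6931, positive; keep [4.875, 5.4375]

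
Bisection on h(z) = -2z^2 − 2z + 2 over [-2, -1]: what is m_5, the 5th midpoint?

midpoint -1.5: h = 0.5 > 0 → [-2, -1.5]
midpoint -1.75: h = -0.625 < 0 → [-1.75, -1.5]
midpoint -1.625: h = -0.03125 < 0 → [-1.625, -1.5]
midpoint -1.5625: h = 0.2422 > 0 → [-1.625, -1.5625]
midpoint -1.59375: h = 0.1074 > 0 → [-1.625, -1.59375]

-1.59375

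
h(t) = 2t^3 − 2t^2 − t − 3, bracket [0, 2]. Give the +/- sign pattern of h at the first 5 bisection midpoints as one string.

h(1) = -4 < 0, so the root lies in [1, 2]
h(1.5) = -2.25 < 0, so the root lies in [1.5, 2]
h(1.75) = -0.15625 < 0, so the root lies in [1.75, 2]
h(1.875) = 1.2773 > 0, so the root lies in [1.75, 1.875]
h(1.8125) = 0.5259 > 0, so the root lies in [1.75, 1.8125]

---++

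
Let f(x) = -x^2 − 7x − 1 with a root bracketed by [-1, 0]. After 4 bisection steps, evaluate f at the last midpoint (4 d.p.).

0.2773

x = -0.5 gives f = 2.25, positive; keep [-0.5, 0]
x = -0.25 gives f = 0.6875, positive; keep [-0.25, 0]
x = -0.125 gives f = -0.140625, negative; keep [-0.25, -0.125]
x = -0.1875 gives f = 0.2773, positive; keep [-0.1875, -0.125]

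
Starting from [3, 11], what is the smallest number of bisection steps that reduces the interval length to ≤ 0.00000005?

Width after n steps is 8/2^n. Need 2^n ≥ 8/0.00000005 = 160000000.
2^27 = 134217728 < 160000000 ≤ 2^28 = 268435456, so n = 28.

28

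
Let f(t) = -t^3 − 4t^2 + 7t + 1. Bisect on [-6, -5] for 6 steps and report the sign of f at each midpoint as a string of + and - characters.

t = -5.5 gives f = 7.875, positive; keep [-5.5, -5]
t = -5.25 gives f = -1.296875, negative; keep [-5.5, -5.25]
t = -5.375 gives f = 3.099609, positive; keep [-5.375, -5.25]
t = -5.3125 gives f = 0.8547, positive; keep [-5.3125, -5.25]
t = -5.28125 gives f = -0.2326, negative; keep [-5.3125, -5.28125]
t = -5.296875 gives f = 0.3081, positive; keep [-5.296875, -5.28125]

+-++-+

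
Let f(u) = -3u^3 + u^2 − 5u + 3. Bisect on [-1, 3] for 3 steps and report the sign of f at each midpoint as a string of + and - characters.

-++

midpoint 1: f = -4 < 0 → [-1, 1]
midpoint 0: f = 3 > 0 → [0, 1]
midpoint 0.5: f = 0.375 > 0 → [0.5, 1]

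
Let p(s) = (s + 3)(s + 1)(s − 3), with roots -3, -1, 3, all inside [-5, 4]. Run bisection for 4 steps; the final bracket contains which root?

3

s = -0.5 gives p = -4.375, negative; keep [-0.5, 4]
s = 1.75 gives p = -16.328125, negative; keep [1.75, 4]
s = 2.875 gives p = -2.845703, negative; keep [2.875, 4]
s = 3.4375 gives p = 12.4978, positive; keep [2.875, 3.4375]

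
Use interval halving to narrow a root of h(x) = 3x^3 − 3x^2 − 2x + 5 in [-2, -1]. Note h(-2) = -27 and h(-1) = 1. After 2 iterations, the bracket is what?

[-1.25, -1]

h(-1.5) = -8.875 < 0, so the root lies in [-1.5, -1]
h(-1.25) = -3.046875 < 0, so the root lies in [-1.25, -1]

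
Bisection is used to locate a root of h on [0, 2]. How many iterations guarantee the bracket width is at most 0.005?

9

Width after n steps is 2/2^n. Need 2^n ≥ 2/0.005 = 400.
2^8 = 256 < 400 ≤ 2^9 = 512, so n = 9.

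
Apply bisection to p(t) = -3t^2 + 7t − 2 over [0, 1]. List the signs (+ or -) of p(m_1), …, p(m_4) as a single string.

+-+-

midpoint 0.5: p = 0.75 > 0 → [0, 0.5]
midpoint 0.25: p = -0.4375 < 0 → [0.25, 0.5]
midpoint 0.375: p = 0.203125 > 0 → [0.25, 0.375]
midpoint 0.3125: p = -0.1055 < 0 → [0.3125, 0.375]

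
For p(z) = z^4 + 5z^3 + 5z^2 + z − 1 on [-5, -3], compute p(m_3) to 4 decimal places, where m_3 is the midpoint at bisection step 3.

p(-4) = 11 > 0, so the root lies in [-4, -3]
p(-3.5) = -7.5625 < 0, so the root lies in [-4, -3.5]
p(-3.75) = -0.355469 < 0, so the root lies in [-4, -3.75]

-0.3555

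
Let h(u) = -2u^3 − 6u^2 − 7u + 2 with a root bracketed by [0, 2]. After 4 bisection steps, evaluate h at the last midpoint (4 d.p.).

1.0273

h(1) = -13 < 0, so the root lies in [0, 1]
h(0.5) = -3.25 < 0, so the root lies in [0, 0.5]
h(0.25) = -0.15625 < 0, so the root lies in [0, 0.25]
h(0.125) = 1.0273 > 0, so the root lies in [0.125, 0.25]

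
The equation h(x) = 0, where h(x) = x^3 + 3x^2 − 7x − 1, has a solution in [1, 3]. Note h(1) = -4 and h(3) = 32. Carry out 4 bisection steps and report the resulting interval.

[1.625, 1.75]

m = 2, h(m) = 5 (+); new bracket [1, 2]
m = 1.5, h(m) = -1.375 (−); new bracket [1.5, 2]
m = 1.75, h(m) = 1.296875 (+); new bracket [1.5, 1.75]
m = 1.625, h(m) = -0.1621 (−); new bracket [1.625, 1.75]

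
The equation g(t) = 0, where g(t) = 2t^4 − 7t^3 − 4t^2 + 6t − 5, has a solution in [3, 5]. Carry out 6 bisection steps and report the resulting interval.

g(4) = 19 > 0, so the root lies in [3, 4]
g(3.5) = -33 < 0, so the root lies in [3.5, 4]
g(3.75) = -12.382812 < 0, so the root lies in [3.75, 4]
g(3.875) = 1.8267 > 0, so the root lies in [3.75, 3.875]
g(3.8125) = -5.6311 < 0, so the root lies in [3.8125, 3.875]
g(3.84375) = -1.9926 < 0, so the root lies in [3.84375, 3.875]

[3.84375, 3.875]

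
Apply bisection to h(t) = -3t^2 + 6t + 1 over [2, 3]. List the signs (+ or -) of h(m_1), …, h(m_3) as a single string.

--+

midpoint 2.5: h = -2.75 < 0 → [2, 2.5]
midpoint 2.25: h = -0.6875 < 0 → [2, 2.25]
midpoint 2.125: h = 0.203125 > 0 → [2.125, 2.25]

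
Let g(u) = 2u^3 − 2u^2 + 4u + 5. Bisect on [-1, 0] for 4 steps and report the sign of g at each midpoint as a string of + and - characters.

++--

u = -0.5 gives g = 2.25, positive; keep [-1, -0.5]
u = -0.75 gives g = 0.03125, positive; keep [-1, -0.75]
u = -0.875 gives g = -1.371094, negative; keep [-0.875, -0.75]
u = -0.8125 gives g = -0.6431, negative; keep [-0.8125, -0.75]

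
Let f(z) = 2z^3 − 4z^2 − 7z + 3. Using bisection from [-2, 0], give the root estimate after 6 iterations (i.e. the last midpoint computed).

midpoint -1: f = 4 > 0 → [-2, -1]
midpoint -1.5: f = -2.25 < 0 → [-1.5, -1]
midpoint -1.25: f = 1.59375 > 0 → [-1.5, -1.25]
midpoint -1.375: f = -0.1367 < 0 → [-1.375, -1.25]
midpoint -1.3125: f = 0.7749 > 0 → [-1.375, -1.3125]
midpoint -1.34375: f = 0.3309 > 0 → [-1.375, -1.34375]

-1.34375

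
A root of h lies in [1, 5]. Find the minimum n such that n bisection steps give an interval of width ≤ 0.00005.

17

Width after n steps is 4/2^n. Need 2^n ≥ 4/0.00005 = 80000.
2^16 = 65536 < 80000 ≤ 2^17 = 131072, so n = 17.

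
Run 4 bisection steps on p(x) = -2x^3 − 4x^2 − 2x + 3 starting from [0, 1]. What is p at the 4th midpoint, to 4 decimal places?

midpoint 0.5: p = 0.75 > 0 → [0.5, 1]
midpoint 0.75: p = -1.59375 < 0 → [0.5, 0.75]
midpoint 0.625: p = -0.300781 < 0 → [0.5, 0.625]
midpoint 0.5625: p = 0.2534 > 0 → [0.5625, 0.625]

0.2534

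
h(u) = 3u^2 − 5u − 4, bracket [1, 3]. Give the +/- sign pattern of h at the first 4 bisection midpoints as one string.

midpoint 2: h = -2 < 0 → [2, 3]
midpoint 2.5: h = 2.25 > 0 → [2, 2.5]
midpoint 2.25: h = -0.0625 < 0 → [2.25, 2.5]
midpoint 2.375: h = 1.0469 > 0 → [2.25, 2.375]

-+-+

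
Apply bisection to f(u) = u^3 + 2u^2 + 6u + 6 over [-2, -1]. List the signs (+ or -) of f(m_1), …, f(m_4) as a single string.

--++

f(-1.5) = -1.875 < 0, so the root lies in [-1.5, -1]
f(-1.25) = -0.328125 < 0, so the root lies in [-1.25, -1]
f(-1.125) = 0.357422 > 0, so the root lies in [-1.25, -1.125]
f(-1.1875) = 0.0208 > 0, so the root lies in [-1.25, -1.1875]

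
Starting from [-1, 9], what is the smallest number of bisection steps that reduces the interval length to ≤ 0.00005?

Width after n steps is 10/2^n. Need 2^n ≥ 10/0.00005 = 200000.
2^17 = 131072 < 200000 ≤ 2^18 = 262144, so n = 18.

18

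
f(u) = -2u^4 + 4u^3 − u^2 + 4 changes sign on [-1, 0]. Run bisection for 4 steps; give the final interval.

[-0.875, -0.8125]

f(-0.5) = 3.125 > 0, so the root lies in [-1, -0.5]
f(-0.75) = 1.117188 > 0, so the root lies in [-1, -0.75]
f(-0.875) = -0.617676 < 0, so the root lies in [-0.875, -0.75]
f(-0.8125) = 0.3227 > 0, so the root lies in [-0.875, -0.8125]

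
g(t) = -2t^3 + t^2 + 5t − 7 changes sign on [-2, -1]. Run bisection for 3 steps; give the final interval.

midpoint -1.5: g = -5.5 < 0 → [-2, -1.5]
midpoint -1.75: g = -1.96875 < 0 → [-2, -1.75]
midpoint -1.875: g = 0.324219 > 0 → [-1.875, -1.75]

[-1.875, -1.75]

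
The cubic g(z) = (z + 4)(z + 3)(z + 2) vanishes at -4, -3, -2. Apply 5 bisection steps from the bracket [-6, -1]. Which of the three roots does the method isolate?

-4

midpoint -3.5: g = 0.375 > 0 → [-6, -3.5]
midpoint -4.75: g = -3.609375 < 0 → [-4.75, -3.5]
midpoint -4.125: g = -0.298828 < 0 → [-4.125, -3.5]
midpoint -3.8125: g = 0.2761 > 0 → [-4.125, -3.8125]
midpoint -3.96875: g = 0.0596 > 0 → [-4.125, -3.96875]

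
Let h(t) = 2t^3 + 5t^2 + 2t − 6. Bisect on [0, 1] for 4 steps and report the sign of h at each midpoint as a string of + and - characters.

--+-

t = 0.5 gives h = -3.5, negative; keep [0.5, 1]
t = 0.75 gives h = -0.84375, negative; keep [0.75, 1]
t = 0.875 gives h = 0.917969, positive; keep [0.75, 0.875]
t = 0.8125 gives h = -0.0015, negative; keep [0.8125, 0.875]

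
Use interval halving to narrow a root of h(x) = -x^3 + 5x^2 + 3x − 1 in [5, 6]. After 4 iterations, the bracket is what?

[5.5, 5.5625]

x = 5.5 gives h = 0.375, positive; keep [5.5, 6]
x = 5.75 gives h = -8.546875, negative; keep [5.5, 5.75]
x = 5.625 gives h = -3.900391, negative; keep [5.5, 5.625]
x = 5.5625 gives h = -1.717, negative; keep [5.5, 5.5625]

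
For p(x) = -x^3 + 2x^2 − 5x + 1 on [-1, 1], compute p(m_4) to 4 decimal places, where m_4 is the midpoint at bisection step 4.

x = 0 gives p = 1, positive; keep [0, 1]
x = 0.5 gives p = -1.125, negative; keep [0, 0.5]
x = 0.25 gives p = -0.140625, negative; keep [0, 0.25]
x = 0.125 gives p = 0.4043, positive; keep [0.125, 0.25]

0.4043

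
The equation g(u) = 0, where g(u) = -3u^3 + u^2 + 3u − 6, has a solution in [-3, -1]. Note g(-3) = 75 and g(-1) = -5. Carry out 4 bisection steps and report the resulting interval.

[-1.5, -1.375]

m = -2, g(m) = 16 (+); new bracket [-2, -1]
m = -1.5, g(m) = 1.875 (+); new bracket [-1.5, -1]
m = -1.25, g(m) = -2.328125 (−); new bracket [-1.5, -1.25]
m = -1.375, g(m) = -0.4355 (−); new bracket [-1.5, -1.375]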